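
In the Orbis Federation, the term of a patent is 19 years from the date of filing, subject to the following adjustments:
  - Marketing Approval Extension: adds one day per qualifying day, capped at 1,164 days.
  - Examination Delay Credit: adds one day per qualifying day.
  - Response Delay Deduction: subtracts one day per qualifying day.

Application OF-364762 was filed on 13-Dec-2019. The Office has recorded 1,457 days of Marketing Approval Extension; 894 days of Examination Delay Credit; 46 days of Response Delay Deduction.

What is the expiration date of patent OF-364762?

Base term: filing date + 19 years → 13 December 2038.
Marketing Approval Extension: 1457 days claimed exceeds the 1164-day cap, so +1164 days → 19 February 2042.
Examination Delay Credit: +894 days → 1 August 2044.
Response Delay Deduction: −46 days → 16 June 2044.

June 16, 2044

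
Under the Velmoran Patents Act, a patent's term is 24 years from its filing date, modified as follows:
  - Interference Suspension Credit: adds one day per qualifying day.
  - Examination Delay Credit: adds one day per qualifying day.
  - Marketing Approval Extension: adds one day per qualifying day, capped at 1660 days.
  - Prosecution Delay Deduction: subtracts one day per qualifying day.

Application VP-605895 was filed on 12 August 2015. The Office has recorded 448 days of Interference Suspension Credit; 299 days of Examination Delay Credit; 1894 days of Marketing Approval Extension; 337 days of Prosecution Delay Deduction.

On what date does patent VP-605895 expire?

April 12, 2045

Base term: filing date + 24 years → 12 August 2039.
Interference Suspension Credit: +448 days → 2 November 2040.
Examination Delay Credit: +299 days → 28 August 2041.
Marketing Approval Extension: 1894 days claimed exceeds the 1660-day cap, so +1660 days → 15 March 2046.
Prosecution Delay Deduction: −337 days → 12 April 2045.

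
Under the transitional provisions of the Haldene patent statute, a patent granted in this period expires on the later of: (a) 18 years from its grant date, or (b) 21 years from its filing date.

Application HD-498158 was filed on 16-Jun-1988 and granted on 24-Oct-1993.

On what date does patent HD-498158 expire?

(a) grant + 18 years → 24 October 2011.
(b) filing + 21 years → 16 June 2009.
Later of the two: 24 October 2011.

October 24, 2011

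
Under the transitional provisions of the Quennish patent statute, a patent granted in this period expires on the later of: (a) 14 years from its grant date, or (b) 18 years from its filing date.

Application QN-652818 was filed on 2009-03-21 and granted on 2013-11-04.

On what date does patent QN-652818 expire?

(a) grant + 14 years → 4 November 2027.
(b) filing + 18 years → 21 March 2027.
Later of the two: 4 November 2027.

2027-11-04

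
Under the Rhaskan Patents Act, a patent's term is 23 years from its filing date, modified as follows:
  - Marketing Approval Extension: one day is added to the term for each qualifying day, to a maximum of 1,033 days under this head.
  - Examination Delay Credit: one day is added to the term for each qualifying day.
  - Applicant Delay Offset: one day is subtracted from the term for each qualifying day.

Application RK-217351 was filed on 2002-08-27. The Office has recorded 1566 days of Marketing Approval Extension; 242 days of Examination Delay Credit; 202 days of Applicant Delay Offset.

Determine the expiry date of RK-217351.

2028-08-04

Base term: filing date + 23 years → 27 August 2025.
Marketing Approval Extension: 1566 days claimed exceeds the 1033-day cap, so +1033 days → 25 June 2028.
Examination Delay Credit: +242 days → 22 February 2029.
Applicant Delay Offset: −202 days → 4 August 2028.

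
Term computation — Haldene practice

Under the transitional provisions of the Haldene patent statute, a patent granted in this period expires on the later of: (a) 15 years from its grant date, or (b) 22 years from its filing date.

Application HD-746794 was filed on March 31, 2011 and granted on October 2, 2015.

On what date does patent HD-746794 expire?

(a) grant + 15 years → 2 October 2030.
(b) filing + 22 years → 31 March 2033.
Later of the two: 31 March 2033.

2033-03-31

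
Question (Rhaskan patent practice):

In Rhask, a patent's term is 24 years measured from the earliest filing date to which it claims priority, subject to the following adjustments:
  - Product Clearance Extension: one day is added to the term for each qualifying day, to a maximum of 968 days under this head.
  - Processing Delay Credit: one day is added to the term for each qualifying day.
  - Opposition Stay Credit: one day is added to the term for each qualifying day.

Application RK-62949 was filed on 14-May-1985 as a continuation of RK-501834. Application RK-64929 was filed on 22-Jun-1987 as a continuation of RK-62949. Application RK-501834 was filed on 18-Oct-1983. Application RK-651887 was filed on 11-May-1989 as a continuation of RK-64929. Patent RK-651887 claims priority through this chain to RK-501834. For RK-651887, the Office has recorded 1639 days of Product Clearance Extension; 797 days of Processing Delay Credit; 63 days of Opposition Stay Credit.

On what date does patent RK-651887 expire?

Earliest priority filing: 18 October 1983.
Base term: 18 October 1983 + 24 years → 18 October 2007.
Product Clearance Extension: 1639 days claimed exceeds the 968-day cap, so +968 days → 12 June 2010.
Processing Delay Credit: +797 days → 17 August 2012.
Opposition Stay Credit: +63 days → 19 October 2012.

October 19, 2012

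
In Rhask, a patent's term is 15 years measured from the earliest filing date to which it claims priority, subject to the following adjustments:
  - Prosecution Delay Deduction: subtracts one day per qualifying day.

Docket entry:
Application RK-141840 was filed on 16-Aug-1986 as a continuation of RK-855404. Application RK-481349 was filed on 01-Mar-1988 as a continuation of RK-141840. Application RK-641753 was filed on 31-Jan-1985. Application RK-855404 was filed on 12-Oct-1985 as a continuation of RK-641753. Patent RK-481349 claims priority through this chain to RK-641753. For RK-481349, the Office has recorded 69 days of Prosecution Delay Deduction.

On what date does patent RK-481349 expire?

November 23, 1999

Earliest priority filing: 31 January 1985.
Base term: 31 January 1985 + 15 years → 31 January 2000.
Prosecution Delay Deduction: −69 days → 23 November 1999.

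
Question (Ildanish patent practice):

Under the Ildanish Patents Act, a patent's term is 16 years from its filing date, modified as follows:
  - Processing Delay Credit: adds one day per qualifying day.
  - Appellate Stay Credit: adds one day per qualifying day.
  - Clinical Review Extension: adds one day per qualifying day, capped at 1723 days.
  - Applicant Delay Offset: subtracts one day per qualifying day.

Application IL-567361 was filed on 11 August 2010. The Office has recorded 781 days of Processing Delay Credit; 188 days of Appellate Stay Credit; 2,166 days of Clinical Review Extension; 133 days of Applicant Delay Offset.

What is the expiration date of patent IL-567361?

Base term: filing date + 16 years → 11 August 2026.
Processing Delay Credit: +781 days → 30 September 2028.
Appellate Stay Credit: +188 days → 6 April 2029.
Clinical Review Extension: 2166 days claimed exceeds the 1723-day cap, so +1723 days → 24 December 2033.
Applicant Delay Offset: −133 days → 13 August 2033.

2033-08-13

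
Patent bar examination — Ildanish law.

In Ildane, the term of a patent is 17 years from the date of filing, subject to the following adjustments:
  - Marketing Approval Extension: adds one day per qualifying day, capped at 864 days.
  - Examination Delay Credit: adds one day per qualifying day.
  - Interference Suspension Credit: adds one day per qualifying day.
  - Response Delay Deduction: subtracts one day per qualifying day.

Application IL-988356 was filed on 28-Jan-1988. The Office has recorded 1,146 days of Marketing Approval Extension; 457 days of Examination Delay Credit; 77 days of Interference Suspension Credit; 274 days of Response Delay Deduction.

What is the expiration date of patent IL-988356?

February 26, 2008

Base term: filing date + 17 years → 28 January 2005.
Marketing Approval Extension: 1146 days claimed exceeds the 864-day cap, so +864 days → 11 June 2007.
Examination Delay Credit: +457 days → 10 September 2008.
Interference Suspension Credit: +77 days → 26 November 2008.
Response Delay Deduction: −274 days → 26 February 2008.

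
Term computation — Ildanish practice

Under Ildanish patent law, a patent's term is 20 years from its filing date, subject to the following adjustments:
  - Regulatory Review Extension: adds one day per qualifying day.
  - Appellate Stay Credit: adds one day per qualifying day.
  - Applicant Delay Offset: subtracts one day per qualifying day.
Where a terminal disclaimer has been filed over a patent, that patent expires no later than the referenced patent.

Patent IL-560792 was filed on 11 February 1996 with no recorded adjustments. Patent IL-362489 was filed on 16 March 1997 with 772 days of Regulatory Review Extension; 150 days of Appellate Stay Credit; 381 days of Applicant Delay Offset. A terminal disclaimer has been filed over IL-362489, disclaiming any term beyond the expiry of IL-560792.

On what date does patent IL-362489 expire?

Natural term of IL-362489:
  Base: filing + 20 years → 16 March 2017.
  Regulatory Review Extension: +772 days → 27 April 2019.
  Appellate Stay Credit: +150 days → 24 September 2019.
  Applicant Delay Offset: −381 days → 8 September 2018.
Expiry of referenced patent IL-560792:
  Base: filing + 20 years → 11 February 2016.
Terminal disclaimer: IL-362489 expires on the earlier of 8 September 2018 and 11 February 2016.

2016-02-11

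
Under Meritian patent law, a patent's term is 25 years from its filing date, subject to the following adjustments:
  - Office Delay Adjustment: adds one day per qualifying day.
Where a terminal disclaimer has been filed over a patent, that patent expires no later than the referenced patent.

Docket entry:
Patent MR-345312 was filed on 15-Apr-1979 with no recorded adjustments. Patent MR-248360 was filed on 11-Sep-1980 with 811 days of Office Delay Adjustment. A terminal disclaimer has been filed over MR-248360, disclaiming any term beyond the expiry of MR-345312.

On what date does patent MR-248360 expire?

Natural term of MR-248360:
  Base: filing + 25 years → 11 September 2005.
  Office Delay Adjustment: +811 days → 1 December 2007.
Expiry of referenced patent MR-345312:
  Base: filing + 25 years → 15 April 2004.
Terminal disclaimer: MR-248360 expires on the earlier of 1 December 2007 and 15 April 2004.

April 15, 2004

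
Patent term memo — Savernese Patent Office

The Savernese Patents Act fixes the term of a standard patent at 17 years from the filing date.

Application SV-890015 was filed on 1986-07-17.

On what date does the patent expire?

2003-07-17

Filing date + 17 years → 17 July 2003.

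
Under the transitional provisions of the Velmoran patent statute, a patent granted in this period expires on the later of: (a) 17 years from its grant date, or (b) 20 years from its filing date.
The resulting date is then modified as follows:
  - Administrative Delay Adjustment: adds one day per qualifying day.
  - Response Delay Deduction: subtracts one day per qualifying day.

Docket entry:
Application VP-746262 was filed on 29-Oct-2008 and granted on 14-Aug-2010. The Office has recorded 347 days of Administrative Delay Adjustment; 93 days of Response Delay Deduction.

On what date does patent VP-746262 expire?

2029-07-10

(a) grant + 17 years → 14 August 2027.
(b) filing + 20 years → 29 October 2028.
Later of the two: 29 October 2028.
Administrative Delay Adjustment: +347 days → 11 October 2029.
Response Delay Deduction: −93 days → 10 July 2029.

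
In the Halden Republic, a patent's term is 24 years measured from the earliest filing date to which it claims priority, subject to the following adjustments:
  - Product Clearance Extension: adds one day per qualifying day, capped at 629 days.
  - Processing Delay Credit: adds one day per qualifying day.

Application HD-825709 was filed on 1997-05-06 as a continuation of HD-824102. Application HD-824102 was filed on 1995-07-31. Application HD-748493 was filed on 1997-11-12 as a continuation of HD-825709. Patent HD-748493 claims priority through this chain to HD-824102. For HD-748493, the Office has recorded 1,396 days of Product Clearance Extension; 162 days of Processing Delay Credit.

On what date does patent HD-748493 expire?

Earliest priority filing: 31 July 1995.
Base term: 31 July 1995 + 24 years → 31 July 2019.
Product Clearance Extension: 1396 days claimed exceeds the 629-day cap, so +629 days → 20 April 2021.
Processing Delay Credit: +162 days → 29 September 2021.

2021-09-29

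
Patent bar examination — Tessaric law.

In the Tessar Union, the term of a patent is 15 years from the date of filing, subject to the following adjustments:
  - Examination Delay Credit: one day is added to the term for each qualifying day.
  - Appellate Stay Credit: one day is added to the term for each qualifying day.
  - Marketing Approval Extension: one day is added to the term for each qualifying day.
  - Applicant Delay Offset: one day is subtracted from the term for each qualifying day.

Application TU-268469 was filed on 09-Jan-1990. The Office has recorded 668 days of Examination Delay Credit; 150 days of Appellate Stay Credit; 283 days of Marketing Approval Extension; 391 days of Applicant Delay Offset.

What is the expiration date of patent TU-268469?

December 20, 2006

Base term: filing date + 15 years → 9 January 2005.
Examination Delay Credit: +668 days → 8 November 2006.
Appellate Stay Credit: +150 days → 7 April 2007.
Marketing Approval Extension: +283 days → 15 January 2008.
Applicant Delay Offset: −391 days → 20 December 2006.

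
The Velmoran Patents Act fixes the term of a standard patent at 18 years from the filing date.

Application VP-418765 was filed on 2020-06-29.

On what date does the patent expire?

Filing date + 18 years → 29 June 2038.

June 29, 2038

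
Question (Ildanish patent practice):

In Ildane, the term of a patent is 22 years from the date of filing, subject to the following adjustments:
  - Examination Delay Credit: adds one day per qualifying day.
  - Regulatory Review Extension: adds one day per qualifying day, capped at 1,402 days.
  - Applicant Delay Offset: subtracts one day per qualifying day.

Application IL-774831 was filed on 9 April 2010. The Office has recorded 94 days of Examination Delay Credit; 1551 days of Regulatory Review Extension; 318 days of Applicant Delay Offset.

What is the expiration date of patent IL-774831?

Base term: filing date + 22 years → 9 April 2032.
Examination Delay Credit: +94 days → 12 July 2032.
Regulatory Review Extension: 1551 days claimed exceeds the 1402-day cap, so +1402 days → 14 May 2036.
Applicant Delay Offset: −318 days → 1 July 2035.

July 1, 2035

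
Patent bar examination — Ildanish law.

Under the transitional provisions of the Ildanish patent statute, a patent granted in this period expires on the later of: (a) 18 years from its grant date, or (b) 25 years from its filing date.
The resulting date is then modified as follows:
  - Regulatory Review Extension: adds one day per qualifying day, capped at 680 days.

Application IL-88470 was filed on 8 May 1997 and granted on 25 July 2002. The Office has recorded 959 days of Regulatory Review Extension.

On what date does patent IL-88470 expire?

(a) grant + 18 years → 25 July 2020.
(b) filing + 25 years → 8 May 2022.
Later of the two: 8 May 2022.
Regulatory Review Extension: 959 days claimed exceeds the 680-day cap, so +680 days → 18 March 2024.

March 18, 2024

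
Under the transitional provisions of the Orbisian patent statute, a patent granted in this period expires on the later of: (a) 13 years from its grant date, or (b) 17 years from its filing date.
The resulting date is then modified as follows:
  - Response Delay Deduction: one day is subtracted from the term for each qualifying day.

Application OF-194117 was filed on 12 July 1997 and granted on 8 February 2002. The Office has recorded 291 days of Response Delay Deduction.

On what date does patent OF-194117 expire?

(a) grant + 13 years → 8 February 2015.
(b) filing + 17 years → 12 July 2014.
Later of the two: 8 February 2015.
Response Delay Deduction: −291 days → 23 April 2014.

2014-04-23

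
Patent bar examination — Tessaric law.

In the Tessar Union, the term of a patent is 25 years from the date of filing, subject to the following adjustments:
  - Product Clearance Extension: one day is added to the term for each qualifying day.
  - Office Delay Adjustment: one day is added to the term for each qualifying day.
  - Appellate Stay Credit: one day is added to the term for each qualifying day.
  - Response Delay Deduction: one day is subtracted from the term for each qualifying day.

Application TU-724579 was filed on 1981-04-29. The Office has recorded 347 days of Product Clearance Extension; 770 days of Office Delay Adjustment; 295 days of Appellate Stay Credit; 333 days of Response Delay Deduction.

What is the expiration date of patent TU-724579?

2009-04-12

Base term: filing date + 25 years → 29 April 2006.
Product Clearance Extension: +347 days → 11 April 2007.
Office Delay Adjustment: +770 days → 20 May 2009.
Appellate Stay Credit: +295 days → 11 March 2010.
Response Delay Deduction: −333 days → 12 April 2009.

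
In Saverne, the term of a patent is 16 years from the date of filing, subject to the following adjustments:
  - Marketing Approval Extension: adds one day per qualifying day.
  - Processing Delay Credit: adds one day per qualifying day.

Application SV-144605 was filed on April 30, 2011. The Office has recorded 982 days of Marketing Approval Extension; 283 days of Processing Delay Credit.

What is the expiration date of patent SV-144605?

October 16, 2030

Base term: filing date + 16 years → 30 April 2027.
Marketing Approval Extension: +982 days → 6 January 2030.
Processing Delay Credit: +283 days → 16 October 2030.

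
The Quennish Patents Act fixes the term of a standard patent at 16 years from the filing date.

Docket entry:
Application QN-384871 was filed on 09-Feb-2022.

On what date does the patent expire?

February 9, 2038

Filing date + 16 years → 9 February 2038.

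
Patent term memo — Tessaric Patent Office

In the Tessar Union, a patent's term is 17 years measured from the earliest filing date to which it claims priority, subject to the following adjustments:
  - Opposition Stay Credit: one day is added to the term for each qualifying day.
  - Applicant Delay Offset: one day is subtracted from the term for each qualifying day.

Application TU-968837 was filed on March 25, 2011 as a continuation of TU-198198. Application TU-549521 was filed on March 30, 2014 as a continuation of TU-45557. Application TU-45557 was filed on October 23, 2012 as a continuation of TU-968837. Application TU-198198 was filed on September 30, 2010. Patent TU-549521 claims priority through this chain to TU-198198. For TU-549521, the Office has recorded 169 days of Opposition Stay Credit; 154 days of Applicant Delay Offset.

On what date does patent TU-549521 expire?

2027-10-15

Earliest priority filing: 30 September 2010.
Base term: 30 September 2010 + 17 years → 30 September 2027.
Opposition Stay Credit: +169 days → 17 March 2028.
Applicant Delay Offset: −154 days → 15 October 2027.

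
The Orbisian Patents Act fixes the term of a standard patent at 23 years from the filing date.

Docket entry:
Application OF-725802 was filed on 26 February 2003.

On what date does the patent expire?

February 26, 2026

Filing date + 23 years → 26 February 2026.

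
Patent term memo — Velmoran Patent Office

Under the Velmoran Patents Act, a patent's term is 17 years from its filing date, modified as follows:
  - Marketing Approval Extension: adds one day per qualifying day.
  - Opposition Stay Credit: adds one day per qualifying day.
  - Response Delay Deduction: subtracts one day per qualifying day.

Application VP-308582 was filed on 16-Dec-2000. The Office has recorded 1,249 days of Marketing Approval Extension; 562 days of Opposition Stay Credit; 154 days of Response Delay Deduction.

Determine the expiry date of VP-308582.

2022-06-30

Base term: filing date + 17 years → 16 December 2017.
Marketing Approval Extension: +1249 days → 18 May 2021.
Opposition Stay Credit: +562 days → 1 December 2022.
Response Delay Deduction: −154 days → 30 June 2022.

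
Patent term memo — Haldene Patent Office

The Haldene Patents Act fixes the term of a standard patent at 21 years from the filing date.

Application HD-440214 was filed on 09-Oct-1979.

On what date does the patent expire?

2000-10-09

Filing date + 21 years → 9 October 2000.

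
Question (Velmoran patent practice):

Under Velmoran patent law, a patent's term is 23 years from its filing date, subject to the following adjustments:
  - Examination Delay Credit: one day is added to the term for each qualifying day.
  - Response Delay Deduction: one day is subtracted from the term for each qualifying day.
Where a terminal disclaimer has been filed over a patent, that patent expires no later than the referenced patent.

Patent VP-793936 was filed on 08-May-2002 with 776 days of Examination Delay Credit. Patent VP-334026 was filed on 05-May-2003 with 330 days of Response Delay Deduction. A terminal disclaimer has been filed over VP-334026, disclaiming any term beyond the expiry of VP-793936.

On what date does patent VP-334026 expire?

Natural term of VP-334026:
  Base: filing + 23 years → 5 May 2026.
  Response Delay Deduction: −330 days → 9 June 2025.
Expiry of referenced patent VP-793936:
  Base: filing + 23 years → 8 May 2025.
  Examination Delay Credit: +776 days → 23 June 2027.
Terminal disclaimer: VP-334026 expires on the earlier of 9 June 2025 and 23 June 2027.

June 9, 2025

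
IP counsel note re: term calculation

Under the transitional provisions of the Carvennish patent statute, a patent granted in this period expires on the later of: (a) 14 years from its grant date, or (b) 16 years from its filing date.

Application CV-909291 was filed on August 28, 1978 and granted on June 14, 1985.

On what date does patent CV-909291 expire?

(a) grant + 14 years → 14 June 1999.
(b) filing + 16 years → 28 August 1994.
Later of the two: 14 June 1999.

1999-06-14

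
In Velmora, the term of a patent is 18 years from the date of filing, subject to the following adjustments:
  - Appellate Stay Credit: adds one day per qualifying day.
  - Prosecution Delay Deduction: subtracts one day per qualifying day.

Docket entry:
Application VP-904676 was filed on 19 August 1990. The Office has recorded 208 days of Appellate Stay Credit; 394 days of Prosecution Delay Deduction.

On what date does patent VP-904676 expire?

February 15, 2008

Base term: filing date + 18 years → 19 August 2008.
Appellate Stay Credit: +208 days → 15 March 2009.
Prosecution Delay Deduction: −394 days → 15 February 2008.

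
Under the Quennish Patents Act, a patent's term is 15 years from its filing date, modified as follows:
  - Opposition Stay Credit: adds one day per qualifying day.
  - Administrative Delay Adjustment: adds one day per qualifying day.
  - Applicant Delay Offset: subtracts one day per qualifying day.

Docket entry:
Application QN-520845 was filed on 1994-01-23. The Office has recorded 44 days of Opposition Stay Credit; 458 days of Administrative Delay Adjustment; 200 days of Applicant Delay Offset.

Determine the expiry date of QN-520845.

November 21, 2009

Base term: filing date + 15 years → 23 January 2009.
Opposition Stay Credit: +44 days → 8 March 2009.
Administrative Delay Adjustment: +458 days → 9 June 2010.
Applicant Delay Offset: −200 days → 21 November 2009.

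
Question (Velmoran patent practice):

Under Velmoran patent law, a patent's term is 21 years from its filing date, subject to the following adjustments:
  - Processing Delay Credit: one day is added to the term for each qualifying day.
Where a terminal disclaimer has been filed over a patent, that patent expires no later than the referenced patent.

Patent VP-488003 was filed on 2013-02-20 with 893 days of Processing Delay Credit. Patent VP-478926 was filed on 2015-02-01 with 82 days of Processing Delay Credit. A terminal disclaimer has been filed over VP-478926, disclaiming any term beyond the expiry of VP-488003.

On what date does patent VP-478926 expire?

April 23, 2036

Natural term of VP-478926:
  Base: filing + 21 years → 1 February 2036.
  Processing Delay Credit: +82 days → 23 April 2036.
Expiry of referenced patent VP-488003:
  Base: filing + 21 years → 20 February 2034.
  Processing Delay Credit: +893 days → 1 August 2036.
Terminal disclaimer: VP-478926 expires on the earlier of 23 April 2036 and 1 August 2036.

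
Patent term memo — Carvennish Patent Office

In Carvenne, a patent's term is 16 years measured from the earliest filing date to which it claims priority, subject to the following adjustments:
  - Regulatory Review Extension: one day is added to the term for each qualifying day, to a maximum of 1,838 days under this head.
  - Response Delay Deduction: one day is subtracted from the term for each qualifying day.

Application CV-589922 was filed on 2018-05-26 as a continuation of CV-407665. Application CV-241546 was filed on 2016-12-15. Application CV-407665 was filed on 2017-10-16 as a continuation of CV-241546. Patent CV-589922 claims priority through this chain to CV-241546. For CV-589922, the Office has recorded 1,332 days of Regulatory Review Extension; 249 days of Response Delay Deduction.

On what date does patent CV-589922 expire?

Earliest priority filing: 15 December 2016.
Base term: 15 December 2016 + 16 years → 15 December 2032.
Regulatory Review Extension: 1332 days (within the 1838-day cap) → +1332 days → 8 August 2036.
Response Delay Deduction: −249 days → 3 December 2035.

2035-12-03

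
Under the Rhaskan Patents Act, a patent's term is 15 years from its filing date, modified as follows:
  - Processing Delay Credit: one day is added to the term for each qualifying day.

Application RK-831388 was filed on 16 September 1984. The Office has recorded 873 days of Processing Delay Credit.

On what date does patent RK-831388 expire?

February 5, 2002

Base term: filing date + 15 years → 16 September 1999.
Processing Delay Credit: +873 days → 5 February 2002.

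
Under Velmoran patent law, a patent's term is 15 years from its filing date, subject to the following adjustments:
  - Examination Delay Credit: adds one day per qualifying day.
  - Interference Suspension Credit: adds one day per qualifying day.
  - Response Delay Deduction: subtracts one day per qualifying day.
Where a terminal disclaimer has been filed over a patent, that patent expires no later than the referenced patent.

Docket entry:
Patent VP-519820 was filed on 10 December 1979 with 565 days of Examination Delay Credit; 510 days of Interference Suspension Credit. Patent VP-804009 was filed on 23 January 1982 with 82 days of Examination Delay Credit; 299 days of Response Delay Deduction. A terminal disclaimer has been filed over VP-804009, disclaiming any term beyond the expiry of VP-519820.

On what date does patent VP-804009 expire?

June 20, 1996

Natural term of VP-804009:
  Base: filing + 15 years → 23 January 1997.
  Examination Delay Credit: +82 days → 15 April 1997.
  Response Delay Deduction: −299 days → 20 June 1996.
Expiry of referenced patent VP-519820:
  Base: filing + 15 years → 10 December 1994.
  Examination Delay Credit: +565 days → 27 June 1996.
  Interference Suspension Credit: +510 days → 19 November 1997.
Terminal disclaimer: VP-804009 expires on the earlier of 20 June 1996 and 19 November 1997.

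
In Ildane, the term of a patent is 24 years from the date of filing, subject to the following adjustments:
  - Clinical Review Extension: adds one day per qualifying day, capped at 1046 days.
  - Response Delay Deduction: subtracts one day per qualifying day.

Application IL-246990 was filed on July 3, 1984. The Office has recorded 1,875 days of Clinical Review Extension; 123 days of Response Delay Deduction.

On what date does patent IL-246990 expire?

Base term: filing date + 24 years → 3 July 2008.
Clinical Review Extension: 1875 days claimed exceeds the 1046-day cap, so +1046 days → 15 May 2011.
Response Delay Deduction: −123 days → 12 January 2011.

January 12, 2011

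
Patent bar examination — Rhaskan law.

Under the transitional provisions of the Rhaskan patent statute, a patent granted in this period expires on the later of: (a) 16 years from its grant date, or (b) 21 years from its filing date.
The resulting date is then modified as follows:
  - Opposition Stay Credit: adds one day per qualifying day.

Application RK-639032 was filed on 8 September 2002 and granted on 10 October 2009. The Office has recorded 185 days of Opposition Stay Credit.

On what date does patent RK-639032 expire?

April 13, 2026

(a) grant + 16 years → 10 October 2025.
(b) filing + 21 years → 8 September 2023.
Later of the two: 10 October 2025.
Opposition Stay Credit: +185 days → 13 April 2026.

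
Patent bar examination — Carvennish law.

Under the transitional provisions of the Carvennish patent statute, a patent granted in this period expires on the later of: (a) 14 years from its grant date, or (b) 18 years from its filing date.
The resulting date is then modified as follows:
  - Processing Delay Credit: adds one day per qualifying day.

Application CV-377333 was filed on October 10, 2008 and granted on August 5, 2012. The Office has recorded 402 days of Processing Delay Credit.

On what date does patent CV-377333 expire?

(a) grant + 14 years → 5 August 2026.
(b) filing + 18 years → 10 October 2026.
Later of the two: 10 October 2026.
Processing Delay Credit: +402 days → 16 November 2027.

November 16, 2027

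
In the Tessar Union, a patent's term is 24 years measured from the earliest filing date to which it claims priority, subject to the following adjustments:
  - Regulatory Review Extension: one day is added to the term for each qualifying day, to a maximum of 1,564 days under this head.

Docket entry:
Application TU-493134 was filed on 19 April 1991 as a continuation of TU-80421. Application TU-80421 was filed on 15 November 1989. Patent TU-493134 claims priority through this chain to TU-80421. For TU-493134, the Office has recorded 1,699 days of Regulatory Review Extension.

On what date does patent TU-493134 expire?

Earliest priority filing: 15 November 1989.
Base term: 15 November 1989 + 24 years → 15 November 2013.
Regulatory Review Extension: 1699 days claimed exceeds the 1564-day cap, so +1564 days → 26 February 2018.

February 26, 2018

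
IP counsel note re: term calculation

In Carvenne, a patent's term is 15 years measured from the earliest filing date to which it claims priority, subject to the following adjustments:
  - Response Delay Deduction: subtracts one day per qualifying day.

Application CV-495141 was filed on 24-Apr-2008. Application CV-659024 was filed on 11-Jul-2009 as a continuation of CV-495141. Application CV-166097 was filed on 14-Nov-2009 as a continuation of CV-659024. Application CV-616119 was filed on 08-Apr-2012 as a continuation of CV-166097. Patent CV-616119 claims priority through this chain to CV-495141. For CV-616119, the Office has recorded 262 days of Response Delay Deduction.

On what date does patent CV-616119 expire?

Earliest priority filing: 24 April 2008.
Base term: 24 April 2008 + 15 years → 24 April 2023.
Response Delay Deduction: −262 days → 5 August 2022.

August 5, 2022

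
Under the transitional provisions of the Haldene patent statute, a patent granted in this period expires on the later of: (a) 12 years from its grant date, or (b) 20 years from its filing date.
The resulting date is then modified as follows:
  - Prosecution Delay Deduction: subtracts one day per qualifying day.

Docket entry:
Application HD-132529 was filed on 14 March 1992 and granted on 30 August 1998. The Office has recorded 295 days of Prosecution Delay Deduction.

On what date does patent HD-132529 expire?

2011-05-24

(a) grant + 12 years → 30 August 2010.
(b) filing + 20 years → 14 March 2012.
Later of the two: 14 March 2012.
Prosecution Delay Deduction: −295 days → 24 May 2011.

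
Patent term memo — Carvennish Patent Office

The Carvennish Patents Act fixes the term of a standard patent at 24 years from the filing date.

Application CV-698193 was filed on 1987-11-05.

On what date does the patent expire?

Filing date + 24 years → 5 November 2011.

2011-11-05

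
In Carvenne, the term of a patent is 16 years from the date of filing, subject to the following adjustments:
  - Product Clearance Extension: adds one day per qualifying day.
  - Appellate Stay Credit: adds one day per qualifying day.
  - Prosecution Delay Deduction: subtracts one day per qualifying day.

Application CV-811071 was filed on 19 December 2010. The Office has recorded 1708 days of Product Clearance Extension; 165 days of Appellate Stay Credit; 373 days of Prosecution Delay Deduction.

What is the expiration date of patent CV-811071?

January 27, 2031

Base term: filing date + 16 years → 19 December 2026.
Product Clearance Extension: +1708 days → 23 August 2031.
Appellate Stay Credit: +165 days → 4 February 2032.
Prosecution Delay Deduction: −373 days → 27 January 2031.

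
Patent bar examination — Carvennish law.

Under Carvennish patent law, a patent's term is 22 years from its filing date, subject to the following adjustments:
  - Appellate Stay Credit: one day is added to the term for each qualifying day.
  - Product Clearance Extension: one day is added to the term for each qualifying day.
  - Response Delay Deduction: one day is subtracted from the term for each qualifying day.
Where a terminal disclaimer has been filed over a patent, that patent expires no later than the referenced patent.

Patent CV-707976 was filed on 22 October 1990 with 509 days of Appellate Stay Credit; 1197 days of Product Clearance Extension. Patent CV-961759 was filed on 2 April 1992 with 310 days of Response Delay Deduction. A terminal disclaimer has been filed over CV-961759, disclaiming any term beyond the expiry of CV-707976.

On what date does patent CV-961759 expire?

Natural term of CV-961759:
  Base: filing + 22 years → 2 April 2014.
  Response Delay Deduction: −310 days → 27 May 2013.
Expiry of referenced patent CV-707976:
  Base: filing + 22 years → 22 October 2012.
  Appellate Stay Credit: +509 days → 15 March 2014.
  Product Clearance Extension: +1197 days → 24 June 2017.
Terminal disclaimer: CV-961759 expires on the earlier of 27 May 2013 and 24 June 2017.

2013-05-27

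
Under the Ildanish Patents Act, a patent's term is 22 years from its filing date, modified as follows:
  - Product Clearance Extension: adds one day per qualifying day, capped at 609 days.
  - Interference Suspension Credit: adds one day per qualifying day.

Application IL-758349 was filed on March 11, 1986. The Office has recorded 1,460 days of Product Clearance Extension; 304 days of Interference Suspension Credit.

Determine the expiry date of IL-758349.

2010-09-10

Base term: filing date + 22 years → 11 March 2008.
Product Clearance Extension: 1460 days claimed exceeds the 609-day cap, so +609 days → 10 November 2009.
Interference Suspension Credit: +304 days → 10 September 2010.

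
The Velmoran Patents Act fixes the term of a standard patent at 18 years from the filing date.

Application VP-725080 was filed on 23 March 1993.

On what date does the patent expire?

March 23, 2011

Filing date + 18 years → 23 March 2011.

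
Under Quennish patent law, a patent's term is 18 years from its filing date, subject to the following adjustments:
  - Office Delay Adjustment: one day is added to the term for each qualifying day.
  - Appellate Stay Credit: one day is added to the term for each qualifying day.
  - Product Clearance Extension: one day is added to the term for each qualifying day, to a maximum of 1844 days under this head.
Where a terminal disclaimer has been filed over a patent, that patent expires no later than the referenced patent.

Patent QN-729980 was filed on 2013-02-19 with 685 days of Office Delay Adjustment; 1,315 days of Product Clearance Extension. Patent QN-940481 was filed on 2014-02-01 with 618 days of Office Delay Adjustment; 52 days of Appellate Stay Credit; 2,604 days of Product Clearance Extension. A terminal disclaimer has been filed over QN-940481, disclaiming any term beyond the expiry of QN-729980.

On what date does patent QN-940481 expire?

Natural term of QN-940481:
  Base: filing + 18 years → 1 February 2032.
  Office Delay Adjustment: +618 days → 11 October 2033.
  Appellate Stay Credit: +52 days → 2 December 2033.
  Product Clearance Extension: 2604 days claimed exceeds the 1844-day cap, so +1844 days → 20 December 2038.
Expiry of referenced patent QN-729980:
  Base: filing + 18 years → 19 February 2031.
  Office Delay Adjustment: +685 days → 4 January 2033.
  Product Clearance Extension: 1315 days (within the 1844-day cap) → +1315 days → 11 August 2036.
Terminal disclaimer: QN-940481 expires on the earlier of 20 December 2038 and 11 August 2036.

August 11, 2036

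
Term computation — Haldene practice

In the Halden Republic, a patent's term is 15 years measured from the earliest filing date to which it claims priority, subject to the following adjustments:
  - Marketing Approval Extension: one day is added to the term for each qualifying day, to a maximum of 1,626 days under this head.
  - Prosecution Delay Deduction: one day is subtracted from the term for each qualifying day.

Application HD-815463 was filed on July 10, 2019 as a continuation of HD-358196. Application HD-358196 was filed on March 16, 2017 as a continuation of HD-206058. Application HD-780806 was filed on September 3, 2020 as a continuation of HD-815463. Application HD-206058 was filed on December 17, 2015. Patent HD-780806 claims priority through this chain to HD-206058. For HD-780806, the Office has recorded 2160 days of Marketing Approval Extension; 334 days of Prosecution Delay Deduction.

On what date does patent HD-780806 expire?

2034-07-01

Earliest priority filing: 17 December 2015.
Base term: 17 December 2015 + 15 years → 17 December 2030.
Marketing Approval Extension: 2160 days claimed exceeds the 1626-day cap, so +1626 days → 31 May 2035.
Prosecution Delay Deduction: −334 days → 1 July 2034.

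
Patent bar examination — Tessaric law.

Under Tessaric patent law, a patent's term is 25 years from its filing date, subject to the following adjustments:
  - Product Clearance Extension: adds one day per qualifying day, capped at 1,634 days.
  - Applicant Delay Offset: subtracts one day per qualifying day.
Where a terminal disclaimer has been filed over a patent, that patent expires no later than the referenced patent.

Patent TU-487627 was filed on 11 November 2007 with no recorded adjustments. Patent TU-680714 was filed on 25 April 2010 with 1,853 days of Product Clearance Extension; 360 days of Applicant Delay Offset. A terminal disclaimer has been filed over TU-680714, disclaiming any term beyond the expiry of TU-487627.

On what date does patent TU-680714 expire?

2032-11-11

Natural term of TU-680714:
  Base: filing + 25 years → 25 April 2035.
  Product Clearance Extension: 1853 days claimed exceeds the 1634-day cap, so +1634 days → 15 October 2039.
  Applicant Delay Offset: −360 days → 20 October 2038.
Expiry of referenced patent TU-487627:
  Base: filing + 25 years → 11 November 2032.
Terminal disclaimer: TU-680714 expires on the earlier of 20 October 2038 and 11 November 2032.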